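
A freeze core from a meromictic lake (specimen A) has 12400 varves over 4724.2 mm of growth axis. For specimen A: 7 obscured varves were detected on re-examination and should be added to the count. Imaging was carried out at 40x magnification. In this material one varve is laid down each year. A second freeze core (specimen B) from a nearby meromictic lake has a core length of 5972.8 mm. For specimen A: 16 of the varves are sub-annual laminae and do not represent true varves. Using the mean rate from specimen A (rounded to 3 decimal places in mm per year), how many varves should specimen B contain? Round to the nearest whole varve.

Specimen A: true varve count = 12400 − 16 + 7 = 12391.
A: Mean rate = 4724.2 mm / 12391 years ≈ 0.381 mm/yr.
Specimen B: 5972.8 mm / 0.381 mm per year = 15676.64 years ≈ 15677 varves.

15677 varves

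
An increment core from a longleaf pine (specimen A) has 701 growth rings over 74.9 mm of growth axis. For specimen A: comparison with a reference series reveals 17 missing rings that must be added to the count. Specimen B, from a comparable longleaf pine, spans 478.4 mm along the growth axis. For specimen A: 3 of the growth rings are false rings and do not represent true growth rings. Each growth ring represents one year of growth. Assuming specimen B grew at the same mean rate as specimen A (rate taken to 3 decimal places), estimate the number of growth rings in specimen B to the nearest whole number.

Specimen A: after corrections the count is 701 − 3 + 17 = 715 growth rings.
A: Mean rate = 74.9 mm / 715 years ≈ 0.105 mm per year.
For B, 478.4 / 0.105 = 4556.19 years ≈ 4556 growth rings.

4556 growth rings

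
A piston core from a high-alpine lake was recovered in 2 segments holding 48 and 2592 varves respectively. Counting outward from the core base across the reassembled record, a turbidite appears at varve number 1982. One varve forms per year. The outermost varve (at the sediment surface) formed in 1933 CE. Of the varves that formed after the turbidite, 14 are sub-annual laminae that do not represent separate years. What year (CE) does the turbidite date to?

1289 CE

Total varves = 48 + 2592 = 2640.
Between varve 1982 and the sediment surface there are 2640 − 1982 = 658 varves.
658 − 14 false = 644 true varves after the turbidite.
1933 − 644 = 1289 CE.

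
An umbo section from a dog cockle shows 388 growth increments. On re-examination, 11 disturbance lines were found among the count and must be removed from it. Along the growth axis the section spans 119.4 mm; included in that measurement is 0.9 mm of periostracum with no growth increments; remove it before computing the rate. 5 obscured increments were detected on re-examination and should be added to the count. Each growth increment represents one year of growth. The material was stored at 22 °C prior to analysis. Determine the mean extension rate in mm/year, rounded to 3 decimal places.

0.310 mm/year

Correcting the raw count gives 388 − 11 + 5 = 382 true growth increments.
The growth record spans 119.4 − 0.9 = 118.5 mm.
Extension rate ≈ 118.5 / 382 = 0.310 mm/year.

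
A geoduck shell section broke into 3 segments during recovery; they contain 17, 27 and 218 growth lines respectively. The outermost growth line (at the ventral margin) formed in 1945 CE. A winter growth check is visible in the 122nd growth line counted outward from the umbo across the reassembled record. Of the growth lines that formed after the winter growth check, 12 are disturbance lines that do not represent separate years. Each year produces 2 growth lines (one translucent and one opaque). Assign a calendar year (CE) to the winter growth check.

1881 CE

Total growth lines = 17 + 27 + 218 = 262.
Between growth line 122 and the ventral margin there are 262 − 122 = 140 growth lines.
140 − 12 false = 128 true growth lines after the winter growth check.
128 growth lines at 2 per year is 128 / 2 = 64 years.
The growth line at the ventral margin is 1945 CE, so the winter growth check dates to 1945 − 64 = 1881 CE.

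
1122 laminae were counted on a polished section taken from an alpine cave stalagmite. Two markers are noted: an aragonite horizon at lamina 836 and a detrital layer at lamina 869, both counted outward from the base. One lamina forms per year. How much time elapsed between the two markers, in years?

33 years

The two markers are separated by 869 − 836 = 33 laminae.
That is 33 years at one lamina per year.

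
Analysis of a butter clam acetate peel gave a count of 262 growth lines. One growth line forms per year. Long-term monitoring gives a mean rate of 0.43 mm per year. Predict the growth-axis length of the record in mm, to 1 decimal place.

The record spans 262 years at 0.43 mm per year.
Length ≈ 0.43 × 262 = 112.7 mm.

112.7 mm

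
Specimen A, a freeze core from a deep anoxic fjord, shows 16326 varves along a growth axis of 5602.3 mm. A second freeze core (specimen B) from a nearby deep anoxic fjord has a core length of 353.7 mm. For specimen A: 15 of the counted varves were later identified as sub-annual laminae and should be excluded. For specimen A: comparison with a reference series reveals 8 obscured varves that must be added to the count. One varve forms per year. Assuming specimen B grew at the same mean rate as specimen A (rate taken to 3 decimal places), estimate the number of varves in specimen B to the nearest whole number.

Specimen A: adjusted count: 16326 − 15 + 8 = 16319 varves.
A: 5602.3 mm over 16319 years gives 5602.3 / 16319 ≈ 0.343 mm per year.
For B, 353.7 / 0.343 = 1031.20 years ≈ 1031 varves.

1031 varves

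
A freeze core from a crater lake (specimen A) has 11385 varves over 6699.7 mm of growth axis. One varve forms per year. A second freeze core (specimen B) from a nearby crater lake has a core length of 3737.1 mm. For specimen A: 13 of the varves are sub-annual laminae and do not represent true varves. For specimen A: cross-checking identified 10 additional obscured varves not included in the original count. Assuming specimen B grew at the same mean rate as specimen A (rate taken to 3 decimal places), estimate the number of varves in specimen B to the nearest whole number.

Specimen A: after corrections the count is 11385 − 13 + 10 = 11382 varves.
A: 6699.7 mm over 11382 years gives 6699.7 / 11382 ≈ 0.589 mm per year.
B spans 3737.1 / 0.589 = 6344.82 years ≈ 6345 varves.

6345 varves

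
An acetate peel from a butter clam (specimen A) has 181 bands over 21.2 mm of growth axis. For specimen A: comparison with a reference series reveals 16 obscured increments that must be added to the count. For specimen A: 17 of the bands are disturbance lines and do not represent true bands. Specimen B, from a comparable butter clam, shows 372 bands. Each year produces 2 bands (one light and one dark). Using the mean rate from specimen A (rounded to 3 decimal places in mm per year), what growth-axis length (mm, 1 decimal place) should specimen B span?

Specimen A: after corrections the count is 181 − 17 + 16 = 180 bands.
Specimen A: 180 bands at 2 per year is 180 / 2 = 90 years.
A: Mean rate = 21.2 mm / 90 years ≈ 0.236 mm/yr.
Specimen B: dividing by 2 bands per year: 372 / 2 = 186 years. Length of B = 0.236 × 186 = 43.9 mm.

43.9 mm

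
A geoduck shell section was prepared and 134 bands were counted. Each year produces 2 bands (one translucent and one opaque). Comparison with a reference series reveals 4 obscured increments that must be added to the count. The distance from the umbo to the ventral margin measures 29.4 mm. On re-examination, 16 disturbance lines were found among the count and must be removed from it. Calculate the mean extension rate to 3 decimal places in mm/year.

0.482 mm/year

After corrections the count is 134 − 16 + 4 = 122 bands.
Dividing by 2 bands per year: 122 / 2 = 61 years.
29.4 mm over 61 years gives 29.4 / 61 ≈ 0.482 mm/year.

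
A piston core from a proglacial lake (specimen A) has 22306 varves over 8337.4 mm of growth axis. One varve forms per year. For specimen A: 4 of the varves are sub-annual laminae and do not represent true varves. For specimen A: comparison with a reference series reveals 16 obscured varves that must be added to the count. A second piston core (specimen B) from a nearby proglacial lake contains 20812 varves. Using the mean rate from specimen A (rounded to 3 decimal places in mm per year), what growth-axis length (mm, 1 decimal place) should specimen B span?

Specimen A: adjusted count: 22306 − 4 + 16 = 22318 varves.
A: Mean rate = 8337.4 mm / 22318 years ≈ 0.374 mm per year.
B's length ≈ 0.374 × 20812 = 7783.7 mm.

7783.7 mm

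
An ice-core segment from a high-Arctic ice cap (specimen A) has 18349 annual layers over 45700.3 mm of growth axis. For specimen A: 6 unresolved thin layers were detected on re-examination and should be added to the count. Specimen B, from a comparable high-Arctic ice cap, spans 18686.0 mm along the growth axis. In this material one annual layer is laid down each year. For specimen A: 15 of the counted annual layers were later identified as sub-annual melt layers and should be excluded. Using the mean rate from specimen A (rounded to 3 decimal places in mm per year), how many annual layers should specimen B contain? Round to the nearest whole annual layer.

Specimen A: true annual layer count = 18349 − 15 + 6 = 18340.
A: Mean rate = 45700.3 mm / 18340 years ≈ 2.492 mm/yr.
Specimen B: 18686.0 mm / 2.492 mm per year = 7498.39 years ≈ 7498 annual layers.

7498 annual layers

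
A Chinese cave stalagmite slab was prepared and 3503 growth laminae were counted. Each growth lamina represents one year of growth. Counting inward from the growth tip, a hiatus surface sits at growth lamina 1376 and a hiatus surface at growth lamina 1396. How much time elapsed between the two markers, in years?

20 yr

The two markers are separated by 1396 − 1376 = 20 growth laminae.
That is 20 years at one growth lamina per year.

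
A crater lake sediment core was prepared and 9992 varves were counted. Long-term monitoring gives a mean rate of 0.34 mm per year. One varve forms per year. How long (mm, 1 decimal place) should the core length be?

9992 years of growth are recorded.
Predicted length = 0.34 mm/year × 9992 years = 3397.3 mm.

3397.3 mm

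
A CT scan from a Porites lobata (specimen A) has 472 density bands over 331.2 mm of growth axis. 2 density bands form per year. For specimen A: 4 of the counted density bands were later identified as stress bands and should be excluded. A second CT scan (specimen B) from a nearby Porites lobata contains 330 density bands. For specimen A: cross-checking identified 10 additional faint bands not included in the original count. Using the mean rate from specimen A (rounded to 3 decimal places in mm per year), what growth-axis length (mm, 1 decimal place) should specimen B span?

Specimen A: true density band count = 472 − 4 + 10 = 478.
Specimen A: with 2 density bands per year, 478 / 2 = 239 years.
A: Extension rate ≈ 331.2 / 239 = 1.386 mm/year.
Specimen B: with 2 density bands per year, 330 / 2 = 165 years. B's length ≈ 1.386 × 165 = 228.7 mm.

228.7 mm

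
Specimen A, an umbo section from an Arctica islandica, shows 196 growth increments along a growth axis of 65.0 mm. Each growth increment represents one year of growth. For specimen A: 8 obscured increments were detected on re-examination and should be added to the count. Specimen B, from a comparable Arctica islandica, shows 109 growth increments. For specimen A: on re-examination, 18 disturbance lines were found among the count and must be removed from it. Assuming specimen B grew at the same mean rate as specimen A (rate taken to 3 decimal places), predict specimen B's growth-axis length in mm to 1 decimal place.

38.0 mm

Specimen A: correcting the raw count gives 196 − 18 + 8 = 186 true growth increments.
A: Extension rate ≈ 65.0 / 186 = 0.349 mm/year.
B's length ≈ 0.349 × 109 = 38.0 mm.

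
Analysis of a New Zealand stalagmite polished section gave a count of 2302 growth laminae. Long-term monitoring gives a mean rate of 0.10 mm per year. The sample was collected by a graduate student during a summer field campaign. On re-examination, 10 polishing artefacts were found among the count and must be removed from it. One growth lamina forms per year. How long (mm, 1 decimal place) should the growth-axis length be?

229.2 mm

True growth lamina count = 2302 − 10 = 2292.
Predicted length = 0.10 mm/year × 2292 years = 229.2 mm.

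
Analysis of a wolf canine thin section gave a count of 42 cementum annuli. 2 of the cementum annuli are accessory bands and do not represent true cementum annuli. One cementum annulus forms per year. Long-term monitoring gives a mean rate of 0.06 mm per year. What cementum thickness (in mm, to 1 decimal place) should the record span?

Correcting the raw count gives 42 − 2 = 40 true cementum annuli.
Predicted length = 0.06 mm/year × 40 years = 2.4 mm.

2.4 mm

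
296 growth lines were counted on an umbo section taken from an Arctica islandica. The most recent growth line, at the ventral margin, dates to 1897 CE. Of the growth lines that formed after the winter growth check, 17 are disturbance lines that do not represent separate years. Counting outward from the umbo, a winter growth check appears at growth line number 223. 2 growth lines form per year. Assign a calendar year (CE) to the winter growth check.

The winter growth check sits at growth line 223 from the umbo, so 296 − 223 = 73 growth lines formed after it.
Excluding 17 false growth lines: 73 − 17 = 56.
56 growth lines at 2 per year is 56 / 2 = 28 years.
1897 − 28 = 1869 CE.

1869 CE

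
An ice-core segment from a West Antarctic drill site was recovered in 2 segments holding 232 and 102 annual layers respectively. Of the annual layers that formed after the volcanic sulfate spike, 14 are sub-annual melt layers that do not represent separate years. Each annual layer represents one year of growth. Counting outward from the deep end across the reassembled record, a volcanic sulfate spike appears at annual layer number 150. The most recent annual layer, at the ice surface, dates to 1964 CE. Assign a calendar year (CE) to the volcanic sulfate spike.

Total annual layers = 232 + 102 = 334.
The volcanic sulfate spike sits at annual layer 150 from the deep end, so 334 − 150 = 184 annual layers formed after it.
Removing the 14 false annual layers leaves 184 − 14 = 170 true annual layers beyond the volcanic sulfate spike.
The annual layer at the ice surface is 1964 CE, so the volcanic sulfate spike dates to 1964 − 170 = 1794 CE.

1794 CE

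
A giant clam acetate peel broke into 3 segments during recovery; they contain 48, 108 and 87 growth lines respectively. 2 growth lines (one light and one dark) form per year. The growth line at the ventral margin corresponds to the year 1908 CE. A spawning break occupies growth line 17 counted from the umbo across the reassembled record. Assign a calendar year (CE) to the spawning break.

1795 CE

Total growth lines = 48 + 108 + 87 = 243.
243 − 17 = 226 growth lines lie beyond the spawning break toward the ventral margin.
Dividing by 2 growth lines per year: 226 / 2 = 113 years.
1908 − 113 = 1795 CE.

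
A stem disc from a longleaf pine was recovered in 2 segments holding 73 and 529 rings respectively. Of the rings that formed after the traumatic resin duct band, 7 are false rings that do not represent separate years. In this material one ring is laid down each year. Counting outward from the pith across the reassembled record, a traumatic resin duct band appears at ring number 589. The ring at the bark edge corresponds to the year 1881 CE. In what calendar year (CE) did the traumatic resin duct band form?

1875 CE

Total rings = 73 + 529 = 602.
Between ring 589 and the bark edge there are 602 − 589 = 13 rings.
13 − 7 false = 6 true rings after the traumatic resin duct band.
The ring at the bark edge is 1881 CE, so the traumatic resin duct band dates to 1881 − 6 = 1875 CE.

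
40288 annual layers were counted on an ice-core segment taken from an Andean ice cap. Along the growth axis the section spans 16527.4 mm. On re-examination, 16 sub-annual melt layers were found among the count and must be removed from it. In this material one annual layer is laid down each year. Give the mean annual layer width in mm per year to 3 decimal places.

0.410 mm per year

True annual layer count = 40288 − 16 = 40272.
16527.4 mm over 40272 years gives 16527.4 / 40272 ≈ 0.410 mm per year.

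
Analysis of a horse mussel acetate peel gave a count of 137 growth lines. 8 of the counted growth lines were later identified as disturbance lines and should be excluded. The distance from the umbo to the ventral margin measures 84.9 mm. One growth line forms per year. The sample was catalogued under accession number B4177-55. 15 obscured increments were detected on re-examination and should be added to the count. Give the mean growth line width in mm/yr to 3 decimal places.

True growth line count = 137 − 8 + 15 = 144.
84.9 mm over 144 years gives 84.9 / 144 ≈ 0.590 mm/yr.

0.590 mm/yr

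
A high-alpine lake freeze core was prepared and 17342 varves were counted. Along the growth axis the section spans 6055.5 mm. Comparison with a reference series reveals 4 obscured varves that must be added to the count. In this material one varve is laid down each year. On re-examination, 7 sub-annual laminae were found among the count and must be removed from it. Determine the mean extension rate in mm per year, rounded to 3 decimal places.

Correcting the raw count gives 17342 − 7 + 4 = 17339 true varves.
6055.5 mm over 17339 years gives 6055.5 / 17339 ≈ 0.349 mm per year.

0.349 mm per year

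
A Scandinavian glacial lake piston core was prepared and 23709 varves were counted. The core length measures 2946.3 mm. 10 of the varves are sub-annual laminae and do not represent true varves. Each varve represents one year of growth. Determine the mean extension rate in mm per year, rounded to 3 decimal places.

0.124 mm per year

True varve count = 23709 − 10 = 23699.
Mean rate = 2946.3 mm / 23699 years ≈ 0.124 mm per year.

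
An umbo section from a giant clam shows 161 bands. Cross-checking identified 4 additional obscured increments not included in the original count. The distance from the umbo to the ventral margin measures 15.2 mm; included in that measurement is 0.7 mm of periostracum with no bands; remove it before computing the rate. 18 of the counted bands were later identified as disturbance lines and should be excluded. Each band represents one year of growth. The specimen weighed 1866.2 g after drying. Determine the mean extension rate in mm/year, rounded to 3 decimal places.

After corrections the count is 161 − 18 + 4 = 147 bands.
The growth record spans 15.2 − 0.7 = 14.5 mm.
14.5 mm over 147 years gives 14.5 / 147 ≈ 0.099 mm/year.

0.099 mm/year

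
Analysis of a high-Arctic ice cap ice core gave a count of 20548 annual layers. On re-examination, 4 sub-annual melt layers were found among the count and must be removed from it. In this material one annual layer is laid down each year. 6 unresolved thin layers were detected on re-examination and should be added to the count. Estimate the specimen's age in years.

Adjusted count: 20548 − 4 + 6 = 20550 annual layers.
With a one-to-one annual layer periodicity this is 20550 years.

20550 years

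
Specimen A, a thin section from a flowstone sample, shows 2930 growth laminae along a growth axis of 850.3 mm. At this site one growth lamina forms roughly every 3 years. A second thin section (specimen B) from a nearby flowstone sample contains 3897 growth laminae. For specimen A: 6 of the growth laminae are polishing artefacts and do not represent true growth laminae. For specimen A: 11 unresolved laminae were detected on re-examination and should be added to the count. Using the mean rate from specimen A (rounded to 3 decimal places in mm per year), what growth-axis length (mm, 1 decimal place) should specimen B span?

1134.0 mm

Specimen A: true growth lamina count = 2930 − 6 + 11 = 2935.
Specimen A: at 3 years per growth lamina, 2935 × 3 = 8805 years.
A: Extension rate ≈ 850.3 / 8805 = 0.097 mm/yr.
Specimen B: 3897 growth laminae at 3 years each span 3897 × 3 = 11691 years. B's length ≈ 0.097 × 11691 = 1134.0 mm.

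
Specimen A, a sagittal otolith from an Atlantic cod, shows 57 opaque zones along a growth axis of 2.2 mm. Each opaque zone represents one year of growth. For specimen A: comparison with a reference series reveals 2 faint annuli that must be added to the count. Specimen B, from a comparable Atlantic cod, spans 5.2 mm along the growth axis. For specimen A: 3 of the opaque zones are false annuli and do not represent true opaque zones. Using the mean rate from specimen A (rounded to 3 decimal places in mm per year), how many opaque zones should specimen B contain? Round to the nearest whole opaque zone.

Specimen A: adjusted count: 57 − 3 + 2 = 56 opaque zones.
A: 2.2 mm over 56 years gives 2.2 / 56 ≈ 0.039 mm per year.
B spans 5.2 / 0.039 = 133.33 years ≈ 133 opaque zones.

133 opaque zones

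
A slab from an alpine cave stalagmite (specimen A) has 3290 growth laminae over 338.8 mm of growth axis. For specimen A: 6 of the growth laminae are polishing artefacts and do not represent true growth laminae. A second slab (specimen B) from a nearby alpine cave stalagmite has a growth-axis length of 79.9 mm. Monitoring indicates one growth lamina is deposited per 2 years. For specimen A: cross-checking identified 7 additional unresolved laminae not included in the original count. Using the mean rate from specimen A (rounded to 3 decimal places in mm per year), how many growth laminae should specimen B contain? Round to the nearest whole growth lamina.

783 growth laminae

Specimen A: true growth lamina count = 3290 − 6 + 7 = 3291.
Specimen A: 3291 growth laminae at 2 years each span 3291 × 2 = 6582 years.
A: 338.8 mm over 6582 years gives 338.8 / 6582 ≈ 0.051 mm per year.
For B, 79.9 / 0.051 = 1566.67 years; at 2 years per growth lamina that is 1566.67 / 2 ≈ 783 growth laminae.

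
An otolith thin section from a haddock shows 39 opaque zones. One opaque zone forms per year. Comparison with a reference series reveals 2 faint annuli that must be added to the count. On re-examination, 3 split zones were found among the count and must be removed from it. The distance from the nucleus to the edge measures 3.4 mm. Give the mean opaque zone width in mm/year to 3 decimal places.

0.089 mm/year

True opaque zone count = 39 − 3 + 2 = 38.
Extension rate ≈ 3.4 / 38 = 0.089 mm/year.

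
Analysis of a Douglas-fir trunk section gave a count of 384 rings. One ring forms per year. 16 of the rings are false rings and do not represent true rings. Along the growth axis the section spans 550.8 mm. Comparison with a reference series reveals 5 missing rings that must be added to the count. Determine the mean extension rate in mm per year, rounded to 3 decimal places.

1.477 mm per year

True ring count = 384 − 16 + 5 = 373.
Mean rate = 550.8 mm / 373 years ≈ 1.477 mm per year.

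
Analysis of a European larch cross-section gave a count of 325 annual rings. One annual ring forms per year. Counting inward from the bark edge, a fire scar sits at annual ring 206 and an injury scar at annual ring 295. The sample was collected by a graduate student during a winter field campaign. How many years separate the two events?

89 yr

295 − 206 = 89 annual rings lie between the two events.
One annual ring per year makes the interval 89 years.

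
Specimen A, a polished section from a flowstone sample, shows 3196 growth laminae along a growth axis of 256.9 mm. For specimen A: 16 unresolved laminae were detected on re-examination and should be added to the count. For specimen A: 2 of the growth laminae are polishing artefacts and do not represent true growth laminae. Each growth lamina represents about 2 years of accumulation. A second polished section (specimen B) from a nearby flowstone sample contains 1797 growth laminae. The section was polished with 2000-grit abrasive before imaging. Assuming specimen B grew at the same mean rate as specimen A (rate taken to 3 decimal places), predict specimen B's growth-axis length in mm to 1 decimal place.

143.8 mm

Specimen A: after corrections the count is 3196 − 2 + 16 = 3210 growth laminae.
Specimen A: at 2 years per growth lamina, 3210 × 2 = 6420 years.
A: Mean rate = 256.9 mm / 6420 years ≈ 0.040 mm per year.
Specimen B: multiplying by 2 years per growth lamina: 1797 × 2 = 3594 years. For B, 0.040 mm/year × 3594 years = 143.8 mm.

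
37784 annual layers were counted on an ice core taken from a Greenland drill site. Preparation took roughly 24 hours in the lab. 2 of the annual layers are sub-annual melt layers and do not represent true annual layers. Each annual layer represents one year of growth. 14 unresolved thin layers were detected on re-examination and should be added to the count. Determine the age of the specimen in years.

Correcting the raw count gives 37784 − 2 + 14 = 37796 true annual layers.
With a one-to-one annual layer periodicity this is 37796 years.

37796 years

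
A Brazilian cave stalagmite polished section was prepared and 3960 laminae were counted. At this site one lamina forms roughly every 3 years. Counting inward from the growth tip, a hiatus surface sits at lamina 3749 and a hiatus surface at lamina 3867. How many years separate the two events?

3867 − 3749 = 118 laminae lie between the two events.
Multiplying by 3 years per lamina: 118 × 3 = 354 years.

354 years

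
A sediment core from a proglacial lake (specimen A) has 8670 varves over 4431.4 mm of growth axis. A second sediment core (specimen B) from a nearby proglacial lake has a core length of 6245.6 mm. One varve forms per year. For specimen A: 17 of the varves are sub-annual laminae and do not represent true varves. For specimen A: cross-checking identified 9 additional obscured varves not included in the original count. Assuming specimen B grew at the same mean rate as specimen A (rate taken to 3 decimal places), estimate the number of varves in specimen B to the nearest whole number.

12198 varves

Specimen A: true varve count = 8670 − 17 + 9 = 8662.
A: Extension rate ≈ 4431.4 / 8662 = 0.512 mm per year.
For B, 6245.6 / 0.512 = 12198.44 years ≈ 12198 varves.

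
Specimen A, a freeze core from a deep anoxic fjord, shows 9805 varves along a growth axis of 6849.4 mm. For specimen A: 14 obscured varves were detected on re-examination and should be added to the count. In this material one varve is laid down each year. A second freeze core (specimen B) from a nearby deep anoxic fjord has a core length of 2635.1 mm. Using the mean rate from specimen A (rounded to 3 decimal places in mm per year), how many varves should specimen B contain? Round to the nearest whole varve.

Specimen A: after corrections the count is 9805 + 14 = 9819 varves.
A: 6849.4 mm over 9819 years gives 6849.4 / 9819 ≈ 0.698 mm/year.
Specimen B: 2635.1 mm / 0.698 mm per year = 3775.21 years ≈ 3775 varves.

3775 varves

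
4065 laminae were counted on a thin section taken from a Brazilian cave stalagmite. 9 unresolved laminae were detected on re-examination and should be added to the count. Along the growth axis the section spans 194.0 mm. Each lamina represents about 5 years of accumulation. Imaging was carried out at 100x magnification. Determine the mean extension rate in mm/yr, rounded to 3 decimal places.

0.010 mm/yr

True lamina count = 4065 + 9 = 4074.
4074 laminae at 5 years each span 4074 × 5 = 20370 years.
Extension rate ≈ 194.0 / 20370 = 0.010 mm/yr.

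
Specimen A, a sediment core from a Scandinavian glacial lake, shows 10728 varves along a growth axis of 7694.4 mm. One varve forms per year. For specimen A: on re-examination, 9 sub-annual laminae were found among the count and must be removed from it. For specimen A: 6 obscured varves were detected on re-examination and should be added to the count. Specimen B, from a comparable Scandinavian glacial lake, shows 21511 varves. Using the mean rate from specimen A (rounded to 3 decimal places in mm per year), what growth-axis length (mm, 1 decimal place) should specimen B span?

15423.4 mm

Specimen A: true varve count = 10728 − 9 + 6 = 10725.
A: Extension rate ≈ 7694.4 / 10725 = 0.717 mm/year.
Length of B = 0.717 × 21511 = 15423.4 mm.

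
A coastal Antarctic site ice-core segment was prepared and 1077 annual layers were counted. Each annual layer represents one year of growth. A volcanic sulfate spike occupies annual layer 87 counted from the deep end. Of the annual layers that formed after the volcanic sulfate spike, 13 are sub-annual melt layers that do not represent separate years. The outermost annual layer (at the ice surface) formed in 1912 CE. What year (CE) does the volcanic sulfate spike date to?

935 CE

The volcanic sulfate spike sits at annual layer 87 from the deep end, so 1077 − 87 = 990 annual layers formed after it.
Excluding 13 false annual layers: 990 − 13 = 977.
1912 − 977 = 935 CE.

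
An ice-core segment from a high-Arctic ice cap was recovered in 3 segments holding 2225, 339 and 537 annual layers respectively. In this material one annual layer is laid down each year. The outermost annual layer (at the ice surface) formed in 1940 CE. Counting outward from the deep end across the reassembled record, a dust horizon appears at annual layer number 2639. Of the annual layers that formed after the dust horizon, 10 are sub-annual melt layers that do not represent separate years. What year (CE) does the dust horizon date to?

1488 CE

Total annual layers = 2225 + 339 + 537 = 3101.
The dust horizon sits at annual layer 2639 from the deep end, so 3101 − 2639 = 462 annual layers formed after it.
Excluding 10 false annual layers: 462 − 10 = 452.
The annual layer at the ice surface is 1940 CE, so the dust horizon dates to 1940 − 452 = 1488 CE.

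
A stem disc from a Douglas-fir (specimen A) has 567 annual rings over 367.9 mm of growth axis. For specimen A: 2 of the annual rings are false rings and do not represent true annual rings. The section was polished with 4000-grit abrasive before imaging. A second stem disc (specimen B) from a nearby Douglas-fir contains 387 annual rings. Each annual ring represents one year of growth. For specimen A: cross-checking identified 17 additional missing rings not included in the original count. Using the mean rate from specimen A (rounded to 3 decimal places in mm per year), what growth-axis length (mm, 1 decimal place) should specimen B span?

Specimen A: correcting the raw count gives 567 − 2 + 17 = 582 true annual rings.
A: Extension rate ≈ 367.9 / 582 = 0.632 mm/year.
B's length ≈ 0.632 × 387 = 244.6 mm.

244.6 mm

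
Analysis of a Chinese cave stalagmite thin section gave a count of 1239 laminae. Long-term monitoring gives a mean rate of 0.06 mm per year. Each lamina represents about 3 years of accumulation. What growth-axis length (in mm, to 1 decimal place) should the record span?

223.0 mm

1239 laminae at 3 years each span 1239 × 3 = 3717 years.
Predicted length = 0.06 mm/year × 3717 years = 223.0 mm.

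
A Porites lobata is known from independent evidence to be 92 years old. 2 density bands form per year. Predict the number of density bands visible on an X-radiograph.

92 years at 2 density bands per year gives 92 × 2 = 184 density bands.
So 184 density bands should be present.

184 density bands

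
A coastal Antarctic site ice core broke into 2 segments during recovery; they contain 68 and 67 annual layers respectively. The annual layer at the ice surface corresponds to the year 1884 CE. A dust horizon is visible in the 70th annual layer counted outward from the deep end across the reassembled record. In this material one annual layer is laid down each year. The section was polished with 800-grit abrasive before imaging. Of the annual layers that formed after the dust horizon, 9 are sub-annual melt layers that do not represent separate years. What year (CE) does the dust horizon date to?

Total annual layers = 68 + 67 = 135.
Between annual layer 70 and the ice surface there are 135 − 70 = 65 annual layers.
Excluding 9 false annual layers: 65 − 9 = 56.
The annual layer at the ice surface is 1884 CE, so the dust horizon dates to 1884 − 56 = 1828 CE.

1828 CE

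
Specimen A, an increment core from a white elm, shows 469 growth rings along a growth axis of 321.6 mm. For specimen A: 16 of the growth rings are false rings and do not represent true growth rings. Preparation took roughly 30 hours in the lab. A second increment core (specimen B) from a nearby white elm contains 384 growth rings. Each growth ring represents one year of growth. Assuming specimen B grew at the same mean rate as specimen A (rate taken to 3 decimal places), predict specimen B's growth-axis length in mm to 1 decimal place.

Specimen A: correcting the raw count gives 469 − 16 = 453 true growth rings.
A: Extension rate ≈ 321.6 / 453 = 0.710 mm/year.
B's length ≈ 0.710 × 384 = 272.6 mm.

272.6 mm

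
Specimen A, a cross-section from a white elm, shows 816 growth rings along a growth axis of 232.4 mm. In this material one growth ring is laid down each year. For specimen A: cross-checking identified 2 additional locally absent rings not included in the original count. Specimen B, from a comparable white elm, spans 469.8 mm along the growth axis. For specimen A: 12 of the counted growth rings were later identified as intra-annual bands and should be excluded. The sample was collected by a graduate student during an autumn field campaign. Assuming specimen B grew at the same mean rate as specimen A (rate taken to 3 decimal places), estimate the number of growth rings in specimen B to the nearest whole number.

Specimen A: true growth ring count = 816 − 12 + 2 = 806.
A: Extension rate ≈ 232.4 / 806 = 0.288 mm/yr.
B spans 469.8 / 0.288 = 1631.25 years ≈ 1631 growth rings.

1631 growth rings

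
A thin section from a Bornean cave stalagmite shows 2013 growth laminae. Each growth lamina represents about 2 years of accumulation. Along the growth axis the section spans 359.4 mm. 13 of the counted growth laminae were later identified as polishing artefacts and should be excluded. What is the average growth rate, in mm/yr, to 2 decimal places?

After corrections the count is 2013 − 13 = 2000 growth laminae.
At 2 years per growth lamina, 2000 × 2 = 4000 years.
359.4 mm over 4000 years gives 359.4 / 4000 ≈ 0.09 mm/yr.

0.09 mm/yr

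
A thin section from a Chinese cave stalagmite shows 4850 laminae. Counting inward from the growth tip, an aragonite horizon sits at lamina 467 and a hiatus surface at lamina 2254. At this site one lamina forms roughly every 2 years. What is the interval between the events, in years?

3574 yr

2254 − 467 = 1787 laminae lie between the two events.
Multiplying by 2 years per lamina: 1787 × 2 = 3574 years.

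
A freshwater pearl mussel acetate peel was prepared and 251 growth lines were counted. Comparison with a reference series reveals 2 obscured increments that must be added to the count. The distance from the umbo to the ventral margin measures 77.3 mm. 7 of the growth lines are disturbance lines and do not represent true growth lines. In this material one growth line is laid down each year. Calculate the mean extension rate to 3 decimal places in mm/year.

Adjusted count: 251 − 7 + 2 = 246 growth lines.
Mean rate = 77.3 mm / 246 years ≈ 0.314 mm/year.

0.314 mm/year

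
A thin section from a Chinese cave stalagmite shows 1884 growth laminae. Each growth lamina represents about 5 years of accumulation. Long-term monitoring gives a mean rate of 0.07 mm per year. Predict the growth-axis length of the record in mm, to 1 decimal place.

659.4 mm

1884 growth laminae at 5 years each span 1884 × 5 = 9420 years.
9420 years at 0.07 mm/year gives 0.07 × 9420 = 659.4 mm.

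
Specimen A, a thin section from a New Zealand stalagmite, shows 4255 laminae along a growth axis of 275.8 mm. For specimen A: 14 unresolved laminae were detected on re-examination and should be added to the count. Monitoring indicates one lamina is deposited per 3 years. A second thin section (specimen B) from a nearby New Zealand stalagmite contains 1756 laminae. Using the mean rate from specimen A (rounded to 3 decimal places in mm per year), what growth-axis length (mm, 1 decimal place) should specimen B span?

Specimen A: after corrections the count is 4255 + 14 = 4269 laminae.
Specimen A: 4269 laminae at 3 years each span 4269 × 3 = 12807 years.
A: Mean rate = 275.8 mm / 12807 years ≈ 0.022 mm/year.
Specimen B: 1756 laminae at 3 years each span 1756 × 3 = 5268 years. Length of B = 0.022 × 5268 = 115.9 mm.

115.9 mm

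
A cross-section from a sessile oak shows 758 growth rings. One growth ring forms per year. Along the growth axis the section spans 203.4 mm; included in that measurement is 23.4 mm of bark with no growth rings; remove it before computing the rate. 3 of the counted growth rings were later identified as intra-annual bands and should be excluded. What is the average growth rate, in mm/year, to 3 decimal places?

0.238 mm/year

After corrections the count is 758 − 3 = 755 growth rings.
Net length = 203.4 − 23.4 = 180.0 mm.
Mean rate = 180.0 mm / 755 years ≈ 0.238 mm/year.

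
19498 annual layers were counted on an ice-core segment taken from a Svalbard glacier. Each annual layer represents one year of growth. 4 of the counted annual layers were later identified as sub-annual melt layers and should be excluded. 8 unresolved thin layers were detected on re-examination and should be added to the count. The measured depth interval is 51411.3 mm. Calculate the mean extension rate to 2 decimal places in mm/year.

Correcting the raw count gives 19498 − 4 + 8 = 19502 true annual layers.
Mean rate = 51411.3 mm / 19502 years ≈ 2.64 mm/year.

2.64 mm/year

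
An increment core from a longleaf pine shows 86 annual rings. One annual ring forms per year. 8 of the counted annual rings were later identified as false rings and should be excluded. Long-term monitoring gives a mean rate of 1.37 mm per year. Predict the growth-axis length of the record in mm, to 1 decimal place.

106.9 mm

Adjusted count: 86 − 8 = 78 annual rings.
78 years at 1.37 mm/year gives 1.37 × 78 = 106.9 mm.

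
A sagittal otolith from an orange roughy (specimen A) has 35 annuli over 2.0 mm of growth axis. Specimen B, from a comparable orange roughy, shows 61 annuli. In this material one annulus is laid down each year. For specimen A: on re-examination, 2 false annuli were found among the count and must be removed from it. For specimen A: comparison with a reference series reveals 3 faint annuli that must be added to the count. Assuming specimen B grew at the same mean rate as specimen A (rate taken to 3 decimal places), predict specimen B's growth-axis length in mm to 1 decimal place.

Specimen A: adjusted count: 35 − 2 + 3 = 36 annuli.
A: Mean rate = 2.0 mm / 36 years ≈ 0.056 mm/yr.
Length of B = 0.056 × 61 = 3.4 mm.

3.4 mm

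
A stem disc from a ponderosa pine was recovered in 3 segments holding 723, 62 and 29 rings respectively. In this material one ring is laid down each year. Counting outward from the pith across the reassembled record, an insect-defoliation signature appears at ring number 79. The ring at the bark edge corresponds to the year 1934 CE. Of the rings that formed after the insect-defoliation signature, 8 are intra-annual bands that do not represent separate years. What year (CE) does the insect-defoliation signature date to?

1207 CE

Total rings = 723 + 62 + 29 = 814.
Between ring 79 and the bark edge there are 814 − 79 = 735 rings.
Removing the 8 false rings leaves 735 − 8 = 727 true rings beyond the insect-defoliation signature.
Counting back 727 years from 1934 CE places the insect-defoliation signature in 1934 − 727 = 1207 CE.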